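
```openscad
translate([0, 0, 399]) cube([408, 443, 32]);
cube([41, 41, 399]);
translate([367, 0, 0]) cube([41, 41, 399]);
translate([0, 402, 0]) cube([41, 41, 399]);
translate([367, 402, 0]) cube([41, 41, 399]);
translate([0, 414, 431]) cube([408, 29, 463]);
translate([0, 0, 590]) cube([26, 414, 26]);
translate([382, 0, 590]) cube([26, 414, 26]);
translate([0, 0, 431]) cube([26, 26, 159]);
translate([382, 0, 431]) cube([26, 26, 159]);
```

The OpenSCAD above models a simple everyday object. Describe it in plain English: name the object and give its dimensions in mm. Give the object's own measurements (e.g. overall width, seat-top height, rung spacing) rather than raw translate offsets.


A chair. The seat is a 408×443×32 mm slab with its top at z = 431 mm, on four 41×41 mm corner legs (flush with the seat edges, standing on z = 0). A flat backrest 29 mm thick, 463 mm tall, spans the full seat width and rises from the seat top along its +y edge, rear face flush with the rear of the seat. Two armrests of 26×26 mm section run along each side from the seat's front edge to the front of the backrest, top faces 185 mm above the seat top and outer faces flush with the seat's x-edges; a 26×26 mm post under the front of each armrest stands on the seat at the front corner.


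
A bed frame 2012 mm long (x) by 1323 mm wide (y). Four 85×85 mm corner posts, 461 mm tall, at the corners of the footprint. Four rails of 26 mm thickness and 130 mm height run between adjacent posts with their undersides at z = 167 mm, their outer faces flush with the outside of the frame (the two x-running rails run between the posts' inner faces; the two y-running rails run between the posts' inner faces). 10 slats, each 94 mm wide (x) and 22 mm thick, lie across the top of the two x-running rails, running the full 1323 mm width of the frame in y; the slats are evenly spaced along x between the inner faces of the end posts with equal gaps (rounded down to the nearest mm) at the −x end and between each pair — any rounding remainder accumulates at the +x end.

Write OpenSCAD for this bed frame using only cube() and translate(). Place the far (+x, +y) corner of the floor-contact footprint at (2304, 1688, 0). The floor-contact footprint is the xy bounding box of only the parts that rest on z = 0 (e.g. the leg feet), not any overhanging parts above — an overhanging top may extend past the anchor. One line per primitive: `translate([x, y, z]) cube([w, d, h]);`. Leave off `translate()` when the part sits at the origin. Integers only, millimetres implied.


translate([292, 365, 0]) cube([85, 85, 461]);
translate([292, 1603, 0]) cube([85, 85, 461]);
translate([2219, 365, 0]) cube([85, 85, 461]);
translate([2219, 1603, 0]) cube([85, 85, 461]);
translate([377, 365, 167]) cube([1842, 26, 130]);
translate([377, 1662, 167]) cube([1842, 26, 130]);
translate([292, 450, 167]) cube([26, 1153, 130]);
translate([2278, 450, 167]) cube([26, 1153, 130]);
translate([459, 365, 297]) cube([94, 1323, 22]);
translate([635, 365, 297]) cube([94, 1323, 22]);
translate([811, 365, 297]) cube([94, 1323, 22]);
translate([987, 365, 297]) cube([94, 1323, 22]);
translate([1163, 365, 297]) cube([94, 1323, 22]);
translate([1339, 365, 297]) cube([94, 1323, 22]);
translate([1515, 365, 297]) cube([94, 1323, 22]);
translate([1691, 365, 297]) cube([94, 1323, 22]);
translate([1867, 365, 297]) cube([94, 1323, 22]);
translate([2043, 365, 297]) cube([94, 1323, 22]);


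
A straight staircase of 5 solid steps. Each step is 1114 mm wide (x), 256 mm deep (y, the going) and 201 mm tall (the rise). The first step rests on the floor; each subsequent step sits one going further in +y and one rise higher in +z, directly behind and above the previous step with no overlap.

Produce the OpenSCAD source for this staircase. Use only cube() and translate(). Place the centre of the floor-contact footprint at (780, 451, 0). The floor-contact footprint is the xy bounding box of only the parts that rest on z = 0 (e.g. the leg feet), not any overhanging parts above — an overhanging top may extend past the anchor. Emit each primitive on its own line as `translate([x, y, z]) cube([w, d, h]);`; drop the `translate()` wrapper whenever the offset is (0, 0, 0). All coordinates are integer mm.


translate([223, 323, 0]) cube([1114, 256, 201]);
translate([223, 579, 201]) cube([1114, 256, 201]);
translate([223, 835, 402]) cube([1114, 256, 201]);
translate([223, 1091, 603]) cube([1114, 256, 201]);
translate([223, 1347, 804]) cube([1114, 256, 201]);


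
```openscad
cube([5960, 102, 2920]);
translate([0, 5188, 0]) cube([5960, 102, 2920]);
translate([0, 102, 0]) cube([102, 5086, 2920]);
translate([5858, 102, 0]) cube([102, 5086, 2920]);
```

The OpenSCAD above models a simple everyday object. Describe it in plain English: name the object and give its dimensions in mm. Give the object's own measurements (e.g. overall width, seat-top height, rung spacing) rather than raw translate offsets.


The wall frame of a small rectangular building: four walls, each 2920 mm tall and 102 mm thick, enclosing a footprint 5960 mm (x) by 5290 mm (y) outside-to-outside, with no floor or roof. The front and back walls (the −y and +y sides) span the full width; the two side walls fit between them.


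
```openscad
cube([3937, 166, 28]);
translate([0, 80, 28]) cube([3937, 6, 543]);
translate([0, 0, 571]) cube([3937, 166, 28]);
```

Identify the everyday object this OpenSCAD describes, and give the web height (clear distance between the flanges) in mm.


An I-beam. The web height is 543 mm.

Two wide flanges with a thin centred web — an I-beam. Overall 599 mm minus two 28 mm flanges gives a web of 599 − 2·28 = 543 mm.


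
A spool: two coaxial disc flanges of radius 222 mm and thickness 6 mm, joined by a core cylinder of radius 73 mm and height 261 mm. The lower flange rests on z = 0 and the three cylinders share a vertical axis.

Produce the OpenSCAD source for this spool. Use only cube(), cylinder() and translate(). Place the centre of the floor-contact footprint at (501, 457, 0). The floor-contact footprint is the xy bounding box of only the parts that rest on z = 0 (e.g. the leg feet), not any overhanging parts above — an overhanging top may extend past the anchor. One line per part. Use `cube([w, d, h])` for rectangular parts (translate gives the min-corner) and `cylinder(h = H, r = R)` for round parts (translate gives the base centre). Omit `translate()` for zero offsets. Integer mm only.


translate([501, 457, 0]) cylinder(h = 6, r = 222);
translate([501, 457, 6]) cylinder(h = 261, r = 73);
translate([501, 457, 267]) cylinder(h = 6, r = 222);


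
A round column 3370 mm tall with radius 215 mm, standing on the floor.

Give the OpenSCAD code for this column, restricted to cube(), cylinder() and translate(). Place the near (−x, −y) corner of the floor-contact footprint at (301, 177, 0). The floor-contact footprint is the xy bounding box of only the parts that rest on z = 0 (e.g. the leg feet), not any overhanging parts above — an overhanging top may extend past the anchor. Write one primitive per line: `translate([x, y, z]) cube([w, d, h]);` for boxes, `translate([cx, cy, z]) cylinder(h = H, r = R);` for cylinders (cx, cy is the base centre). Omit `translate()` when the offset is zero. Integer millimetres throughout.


translate([516, 392, 0]) cylinder(h = 3370, r = 215);


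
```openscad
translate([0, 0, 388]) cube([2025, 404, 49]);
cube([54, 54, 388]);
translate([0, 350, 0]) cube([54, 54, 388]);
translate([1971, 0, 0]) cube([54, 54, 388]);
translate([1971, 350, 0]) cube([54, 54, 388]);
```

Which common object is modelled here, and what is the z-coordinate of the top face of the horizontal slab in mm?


A bench. The seat-top height is 437 mm.

A long slab on four corner posts — a bench. The slab sits at z = 388 with thickness 49, so the top is 388 + 49 = 437 mm.


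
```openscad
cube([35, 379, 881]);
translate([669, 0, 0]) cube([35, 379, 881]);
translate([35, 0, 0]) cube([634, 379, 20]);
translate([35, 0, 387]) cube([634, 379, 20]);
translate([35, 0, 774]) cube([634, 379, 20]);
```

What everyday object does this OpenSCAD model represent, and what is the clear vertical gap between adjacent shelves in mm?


A bookshelf. The clear shelf gap is 367 mm.

Two tall side panels with 3 horizontal boards between them — a bookshelf. The first two shelf undersides are at z = 0 and z = 387; with shelf thickness 20, the clear gap is 387 − 0 − 20 = 367 mm.


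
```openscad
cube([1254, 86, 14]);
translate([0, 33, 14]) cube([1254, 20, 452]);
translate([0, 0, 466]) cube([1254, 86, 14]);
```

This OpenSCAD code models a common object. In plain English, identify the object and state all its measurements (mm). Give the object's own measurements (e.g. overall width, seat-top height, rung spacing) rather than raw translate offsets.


An I-beam lying along x, 1254 mm long. Overall section height 480 mm. Two flanges 86 mm wide (y) and 14 mm thick, one on the floor and one at the top; a web 20 mm thick runs between them, centred on the flange width.


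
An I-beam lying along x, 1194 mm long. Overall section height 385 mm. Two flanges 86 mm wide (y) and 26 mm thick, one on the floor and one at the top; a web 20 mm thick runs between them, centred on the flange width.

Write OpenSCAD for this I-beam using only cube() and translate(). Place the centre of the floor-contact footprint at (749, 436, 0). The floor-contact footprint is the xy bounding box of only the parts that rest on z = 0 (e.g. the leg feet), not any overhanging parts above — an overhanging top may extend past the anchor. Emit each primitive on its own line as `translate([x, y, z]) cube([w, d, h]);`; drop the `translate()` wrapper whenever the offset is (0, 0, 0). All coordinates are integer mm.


translate([152, 393, 0]) cube([1194, 86, 26]);
translate([152, 426, 26]) cube([1194, 20, 333]);
translate([152, 393, 359]) cube([1194, 86, 26]);


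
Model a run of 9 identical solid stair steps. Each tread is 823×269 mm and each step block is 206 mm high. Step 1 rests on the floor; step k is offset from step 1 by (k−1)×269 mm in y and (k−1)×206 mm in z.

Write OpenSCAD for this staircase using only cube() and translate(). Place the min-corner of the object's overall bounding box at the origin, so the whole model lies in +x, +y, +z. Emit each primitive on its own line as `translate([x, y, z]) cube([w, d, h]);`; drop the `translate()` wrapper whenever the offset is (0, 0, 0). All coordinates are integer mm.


cube([823, 269, 206]);
translate([0, 269, 206]) cube([823, 269, 206]);
translate([0, 538, 412]) cube([823, 269, 206]);
translate([0, 807, 618]) cube([823, 269, 206]);
translate([0, 1076, 824]) cube([823, 269, 206]);
translate([0, 1345, 1030]) cube([823, 269, 206]);
translate([0, 1614, 1236]) cube([823, 269, 206]);
translate([0, 1883, 1442]) cube([823, 269, 206]);
translate([0, 2152, 1648]) cube([823, 269, 206]);


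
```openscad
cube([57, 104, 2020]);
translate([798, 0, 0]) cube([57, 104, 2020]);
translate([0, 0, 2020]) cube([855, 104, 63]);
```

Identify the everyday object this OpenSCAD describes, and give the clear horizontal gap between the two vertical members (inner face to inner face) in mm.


A door frame. The clear opening width is 741 mm.

Two 2020 mm tall posts with a header on top — a door frame. The left jamb is 57 mm wide at x = 0; the right jamb starts at x = 798. The clear opening is 798 − 57 = 741 mm.


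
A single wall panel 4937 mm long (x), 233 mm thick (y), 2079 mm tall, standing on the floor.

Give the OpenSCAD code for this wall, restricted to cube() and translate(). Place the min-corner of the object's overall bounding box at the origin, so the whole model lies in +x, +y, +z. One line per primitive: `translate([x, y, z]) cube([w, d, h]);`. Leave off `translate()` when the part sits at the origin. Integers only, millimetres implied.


cube([4937, 233, 2079]);


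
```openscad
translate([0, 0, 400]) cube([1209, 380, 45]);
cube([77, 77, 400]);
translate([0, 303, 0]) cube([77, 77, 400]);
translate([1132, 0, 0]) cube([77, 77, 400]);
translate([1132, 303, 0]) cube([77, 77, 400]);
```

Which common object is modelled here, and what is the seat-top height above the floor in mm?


A bench. The seat-top height is 445 mm.

A long slab on four corner posts — a bench. The slab sits at z = 400 with thickness 45, so the top is 400 + 45 = 445 mm.


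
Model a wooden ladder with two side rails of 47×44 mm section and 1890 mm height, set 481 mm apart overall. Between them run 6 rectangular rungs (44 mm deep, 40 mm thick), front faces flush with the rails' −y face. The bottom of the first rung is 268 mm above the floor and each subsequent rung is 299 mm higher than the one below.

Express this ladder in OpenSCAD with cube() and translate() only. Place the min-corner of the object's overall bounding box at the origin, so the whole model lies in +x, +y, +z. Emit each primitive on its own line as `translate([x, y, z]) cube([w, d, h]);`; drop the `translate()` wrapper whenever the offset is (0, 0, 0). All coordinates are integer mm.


cube([47, 44, 1890]);
translate([434, 0, 0]) cube([47, 44, 1890]);
translate([47, 0, 268]) cube([387, 44, 40]);
translate([47, 0, 567]) cube([387, 44, 40]);
translate([47, 0, 866]) cube([387, 44, 40]);
translate([47, 0, 1165]) cube([387, 44, 40]);
translate([47, 0, 1464]) cube([387, 44, 40]);
translate([47, 0, 1763]) cube([387, 44, 40]);


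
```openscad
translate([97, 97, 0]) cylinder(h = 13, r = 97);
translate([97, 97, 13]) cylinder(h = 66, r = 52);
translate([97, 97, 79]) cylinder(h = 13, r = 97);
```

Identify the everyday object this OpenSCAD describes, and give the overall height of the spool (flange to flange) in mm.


A spool. The overall height is 92 mm.

Three coaxial cylinders, large–small–large — a spool. Two 13 mm flanges and a 66 mm core give 13 + 66 + 13 = 92 mm.


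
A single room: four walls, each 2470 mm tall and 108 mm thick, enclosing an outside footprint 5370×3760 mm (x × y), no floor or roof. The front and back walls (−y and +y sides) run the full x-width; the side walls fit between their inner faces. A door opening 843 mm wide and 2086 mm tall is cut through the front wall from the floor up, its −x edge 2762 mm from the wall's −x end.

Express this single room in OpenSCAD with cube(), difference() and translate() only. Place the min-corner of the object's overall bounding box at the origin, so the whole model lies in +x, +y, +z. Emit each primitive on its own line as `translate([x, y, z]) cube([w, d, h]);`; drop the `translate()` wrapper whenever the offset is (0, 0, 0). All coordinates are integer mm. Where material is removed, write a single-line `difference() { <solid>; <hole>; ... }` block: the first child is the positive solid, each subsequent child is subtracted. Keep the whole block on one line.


difference() { cube([5370, 108, 2470]); translate([2762, 0, 0]) cube([843, 108, 2086]); }
translate([0, 3652, 0]) cube([5370, 108, 2470]);
translate([0, 108, 0]) cube([108, 3544, 2470]);
translate([5262, 108, 0]) cube([108, 3544, 2470]);


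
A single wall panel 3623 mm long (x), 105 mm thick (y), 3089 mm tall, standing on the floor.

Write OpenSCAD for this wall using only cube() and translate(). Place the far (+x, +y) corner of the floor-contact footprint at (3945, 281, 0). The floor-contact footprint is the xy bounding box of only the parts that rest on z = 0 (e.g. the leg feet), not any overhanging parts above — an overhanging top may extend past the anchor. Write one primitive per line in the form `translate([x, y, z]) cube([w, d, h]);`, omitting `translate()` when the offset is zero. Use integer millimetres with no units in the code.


translate([322, 176, 0]) cube([3623, 105, 3089]);


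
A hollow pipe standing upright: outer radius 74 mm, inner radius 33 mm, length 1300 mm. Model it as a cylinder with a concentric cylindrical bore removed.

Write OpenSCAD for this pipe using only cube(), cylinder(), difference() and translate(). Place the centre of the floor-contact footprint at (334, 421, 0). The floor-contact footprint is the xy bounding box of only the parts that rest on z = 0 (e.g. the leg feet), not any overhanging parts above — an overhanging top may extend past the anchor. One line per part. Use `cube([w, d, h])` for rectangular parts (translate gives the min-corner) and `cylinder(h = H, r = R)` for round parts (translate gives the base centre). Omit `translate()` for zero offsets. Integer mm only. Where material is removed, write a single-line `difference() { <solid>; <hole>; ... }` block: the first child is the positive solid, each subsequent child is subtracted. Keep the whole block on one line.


difference() { translate([334, 421, 0]) cylinder(h = 1300, r = 74); translate([334, 421, 0]) cylinder(h = 1300, r = 33); }


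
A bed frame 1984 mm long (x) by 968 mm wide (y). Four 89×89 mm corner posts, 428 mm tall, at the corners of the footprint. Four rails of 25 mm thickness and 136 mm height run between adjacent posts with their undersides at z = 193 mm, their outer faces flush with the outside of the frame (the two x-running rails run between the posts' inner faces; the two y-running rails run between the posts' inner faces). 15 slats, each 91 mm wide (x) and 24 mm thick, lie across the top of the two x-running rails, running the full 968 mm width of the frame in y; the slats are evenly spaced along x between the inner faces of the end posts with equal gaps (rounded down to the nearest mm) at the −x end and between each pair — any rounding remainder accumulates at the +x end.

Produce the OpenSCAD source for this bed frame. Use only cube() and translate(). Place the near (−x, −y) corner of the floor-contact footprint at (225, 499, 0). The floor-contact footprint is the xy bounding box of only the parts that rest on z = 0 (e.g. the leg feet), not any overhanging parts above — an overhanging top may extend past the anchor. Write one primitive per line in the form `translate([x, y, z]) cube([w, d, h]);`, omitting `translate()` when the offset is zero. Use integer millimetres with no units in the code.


translate([225, 499, 0]) cube([89, 89, 428]);
translate([225, 1378, 0]) cube([89, 89, 428]);
translate([2120, 499, 0]) cube([89, 89, 428]);
translate([2120, 1378, 0]) cube([89, 89, 428]);
translate([314, 499, 193]) cube([1806, 25, 136]);
translate([314, 1442, 193]) cube([1806, 25, 136]);
translate([225, 588, 193]) cube([25, 790, 136]);
translate([2184, 588, 193]) cube([25, 790, 136]);
translate([341, 499, 329]) cube([91, 968, 24]);
translate([459, 499, 329]) cube([91, 968, 24]);
translate([577, 499, 329]) cube([91, 968, 24]);
translate([695, 499, 329]) cube([91, 968, 24]);
translate([813, 499, 329]) cube([91, 968, 24]);
translate([931, 499, 329]) cube([91, 968, 24]);
translate([1049, 499, 329]) cube([91, 968, 24]);
translate([1167, 499, 329]) cube([91, 968, 24]);
translate([1285, 499, 329]) cube([91, 968, 24]);
translate([1403, 499, 329]) cube([91, 968, 24]);
translate([1521, 499, 329]) cube([91, 968, 24]);
translate([1639, 499, 329]) cube([91, 968, 24]);
translate([1757, 499, 329]) cube([91, 968, 24]);
translate([1875, 499, 329]) cube([91, 968, 24]);
translate([1993, 499, 329]) cube([91, 968, 24]);


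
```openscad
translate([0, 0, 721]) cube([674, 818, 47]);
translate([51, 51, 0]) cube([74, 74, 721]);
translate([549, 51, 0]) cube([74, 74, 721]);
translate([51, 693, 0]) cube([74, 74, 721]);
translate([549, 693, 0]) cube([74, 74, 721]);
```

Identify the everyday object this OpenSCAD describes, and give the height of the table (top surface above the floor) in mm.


A table. The table height is 768 mm.

A 674×818×47 slab sits at z = 721 on four 74 mm square posts — a table. The top surface is at 721 + 47 = 768 mm.


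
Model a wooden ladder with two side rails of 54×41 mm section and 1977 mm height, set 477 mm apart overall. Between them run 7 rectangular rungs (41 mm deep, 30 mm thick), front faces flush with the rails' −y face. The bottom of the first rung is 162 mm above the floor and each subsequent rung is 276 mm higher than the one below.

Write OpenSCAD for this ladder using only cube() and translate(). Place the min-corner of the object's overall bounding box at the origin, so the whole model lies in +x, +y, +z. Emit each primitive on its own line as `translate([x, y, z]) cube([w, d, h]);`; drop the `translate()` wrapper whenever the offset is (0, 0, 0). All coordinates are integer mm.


cube([54, 41, 1977]);
translate([423, 0, 0]) cube([54, 41, 1977]);
translate([54, 0, 162]) cube([369, 41, 30]);
translate([54, 0, 438]) cube([369, 41, 30]);
translate([54, 0, 714]) cube([369, 41, 30]);
translate([54, 0, 990]) cube([369, 41, 30]);
translate([54, 0, 1266]) cube([369, 41, 30]);
translate([54, 0, 1542]) cube([369, 41, 30]);
translate([54, 0, 1818]) cube([369, 41, 30]);


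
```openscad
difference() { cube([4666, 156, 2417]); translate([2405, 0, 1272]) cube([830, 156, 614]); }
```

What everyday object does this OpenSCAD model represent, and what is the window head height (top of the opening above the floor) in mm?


A wall with a window opening. The window head height is 1886 mm.

A wall with a rectangular opening subtracted — a window. Sill at z = 1272, opening 614 mm tall, so the head is at 1272 + 614 = 1886 mm.


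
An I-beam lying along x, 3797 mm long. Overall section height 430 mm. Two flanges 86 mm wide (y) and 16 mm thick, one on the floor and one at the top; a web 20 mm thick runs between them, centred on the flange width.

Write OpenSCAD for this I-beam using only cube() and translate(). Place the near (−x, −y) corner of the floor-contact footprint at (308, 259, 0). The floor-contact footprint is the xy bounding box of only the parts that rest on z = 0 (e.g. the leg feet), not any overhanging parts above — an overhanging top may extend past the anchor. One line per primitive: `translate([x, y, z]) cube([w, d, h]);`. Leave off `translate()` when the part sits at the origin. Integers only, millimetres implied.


translate([308, 259, 0]) cube([3797, 86, 16]);
translate([308, 292, 16]) cube([3797, 20, 398]);
translate([308, 259, 414]) cube([3797, 86, 16]);


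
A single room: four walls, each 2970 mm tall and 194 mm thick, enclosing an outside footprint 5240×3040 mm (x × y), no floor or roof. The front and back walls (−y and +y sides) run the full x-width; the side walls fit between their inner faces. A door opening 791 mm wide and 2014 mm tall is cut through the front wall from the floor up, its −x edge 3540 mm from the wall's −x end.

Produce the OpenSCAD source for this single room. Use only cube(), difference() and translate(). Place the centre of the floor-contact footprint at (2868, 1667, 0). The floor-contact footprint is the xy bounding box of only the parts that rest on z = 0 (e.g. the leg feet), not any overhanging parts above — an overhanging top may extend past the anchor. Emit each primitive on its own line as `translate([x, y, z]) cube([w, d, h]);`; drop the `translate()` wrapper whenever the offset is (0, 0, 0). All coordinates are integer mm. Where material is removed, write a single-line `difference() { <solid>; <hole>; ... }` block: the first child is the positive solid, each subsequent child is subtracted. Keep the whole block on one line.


difference() { translate([248, 147, 0]) cube([5240, 194, 2970]); translate([3788, 147, 0]) cube([791, 194, 2014]); }
translate([248, 2993, 0]) cube([5240, 194, 2970]);
translate([248, 341, 0]) cube([194, 2652, 2970]);
translate([5294, 341, 0]) cube([194, 2652, 2970]);


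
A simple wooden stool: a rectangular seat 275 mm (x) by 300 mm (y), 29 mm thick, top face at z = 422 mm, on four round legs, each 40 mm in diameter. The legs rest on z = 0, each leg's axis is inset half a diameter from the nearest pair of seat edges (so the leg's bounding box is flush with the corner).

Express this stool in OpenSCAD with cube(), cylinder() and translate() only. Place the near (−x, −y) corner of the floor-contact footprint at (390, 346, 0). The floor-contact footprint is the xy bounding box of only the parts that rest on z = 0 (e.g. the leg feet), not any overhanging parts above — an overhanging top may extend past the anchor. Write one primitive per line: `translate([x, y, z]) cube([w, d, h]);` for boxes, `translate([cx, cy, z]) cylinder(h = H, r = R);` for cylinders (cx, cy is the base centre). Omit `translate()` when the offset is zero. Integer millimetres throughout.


translate([390, 346, 393]) cube([275, 300, 29]);
translate([410, 366, 0]) cylinder(h = 393, r = 20);
translate([645, 366, 0]) cylinder(h = 393, r = 20);
translate([410, 626, 0]) cylinder(h = 393, r = 20);
translate([645, 626, 0]) cylinder(h = 393, r = 20);


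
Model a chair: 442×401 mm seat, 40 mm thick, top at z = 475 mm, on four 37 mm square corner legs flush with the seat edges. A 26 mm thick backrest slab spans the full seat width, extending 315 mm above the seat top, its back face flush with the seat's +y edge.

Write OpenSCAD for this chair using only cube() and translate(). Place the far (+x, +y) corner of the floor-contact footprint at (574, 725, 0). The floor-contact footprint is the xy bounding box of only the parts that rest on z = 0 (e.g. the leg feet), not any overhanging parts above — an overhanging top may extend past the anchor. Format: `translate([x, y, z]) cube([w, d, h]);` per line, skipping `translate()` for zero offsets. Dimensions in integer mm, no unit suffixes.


translate([132, 324, 435]) cube([442, 401, 40]);
translate([132, 324, 0]) cube([37, 37, 435]);
translate([537, 324, 0]) cube([37, 37, 435]);
translate([132, 688, 0]) cube([37, 37, 435]);
translate([537, 688, 0]) cube([37, 37, 435]);
translate([132, 699, 475]) cube([442, 26, 315]);


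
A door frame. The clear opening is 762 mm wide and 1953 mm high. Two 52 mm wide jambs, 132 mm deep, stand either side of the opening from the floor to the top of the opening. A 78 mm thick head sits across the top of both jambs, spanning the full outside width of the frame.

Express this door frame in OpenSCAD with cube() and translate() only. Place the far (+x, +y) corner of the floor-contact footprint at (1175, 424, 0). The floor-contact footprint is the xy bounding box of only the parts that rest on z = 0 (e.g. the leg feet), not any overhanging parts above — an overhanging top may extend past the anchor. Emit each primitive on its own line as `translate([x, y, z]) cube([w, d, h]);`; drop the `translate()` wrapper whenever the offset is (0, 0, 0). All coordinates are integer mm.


translate([309, 292, 0]) cube([52, 132, 1953]);
translate([1123, 292, 0]) cube([52, 132, 1953]);
translate([309, 292, 1953]) cube([866, 132, 78]);


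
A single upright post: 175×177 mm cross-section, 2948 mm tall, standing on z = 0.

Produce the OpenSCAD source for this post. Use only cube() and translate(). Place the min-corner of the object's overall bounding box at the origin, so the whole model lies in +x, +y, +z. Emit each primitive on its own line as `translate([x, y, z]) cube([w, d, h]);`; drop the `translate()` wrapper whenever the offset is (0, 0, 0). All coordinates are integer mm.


cube([175, 177, 2948]);


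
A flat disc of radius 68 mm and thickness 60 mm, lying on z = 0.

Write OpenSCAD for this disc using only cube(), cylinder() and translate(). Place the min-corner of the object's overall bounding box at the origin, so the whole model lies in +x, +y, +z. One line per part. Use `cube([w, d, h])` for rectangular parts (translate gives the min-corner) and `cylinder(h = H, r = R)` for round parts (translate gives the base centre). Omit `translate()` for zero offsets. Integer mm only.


translate([68, 68, 0]) cylinder(h = 60, r = 68);


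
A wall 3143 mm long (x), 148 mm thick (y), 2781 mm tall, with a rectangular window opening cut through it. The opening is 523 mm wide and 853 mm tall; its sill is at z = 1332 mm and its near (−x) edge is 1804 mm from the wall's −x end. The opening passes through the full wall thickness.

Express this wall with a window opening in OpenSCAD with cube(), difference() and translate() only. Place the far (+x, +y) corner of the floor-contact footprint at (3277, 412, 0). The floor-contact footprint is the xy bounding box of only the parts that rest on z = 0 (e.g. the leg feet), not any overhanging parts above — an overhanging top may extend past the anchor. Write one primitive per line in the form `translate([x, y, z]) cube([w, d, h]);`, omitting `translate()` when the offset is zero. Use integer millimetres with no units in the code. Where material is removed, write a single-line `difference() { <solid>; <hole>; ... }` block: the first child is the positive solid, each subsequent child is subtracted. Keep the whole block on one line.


difference() { translate([134, 264, 0]) cube([3143, 148, 2781]); translate([1938, 264, 1332]) cube([523, 148, 853]); }


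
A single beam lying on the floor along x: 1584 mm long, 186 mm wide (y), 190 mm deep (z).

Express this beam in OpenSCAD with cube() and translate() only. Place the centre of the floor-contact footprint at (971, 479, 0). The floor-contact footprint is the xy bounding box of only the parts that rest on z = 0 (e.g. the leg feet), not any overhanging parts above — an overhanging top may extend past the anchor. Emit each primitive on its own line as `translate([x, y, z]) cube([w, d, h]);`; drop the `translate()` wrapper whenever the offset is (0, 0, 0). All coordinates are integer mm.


translate([179, 386, 0]) cube([1584, 186, 190]);


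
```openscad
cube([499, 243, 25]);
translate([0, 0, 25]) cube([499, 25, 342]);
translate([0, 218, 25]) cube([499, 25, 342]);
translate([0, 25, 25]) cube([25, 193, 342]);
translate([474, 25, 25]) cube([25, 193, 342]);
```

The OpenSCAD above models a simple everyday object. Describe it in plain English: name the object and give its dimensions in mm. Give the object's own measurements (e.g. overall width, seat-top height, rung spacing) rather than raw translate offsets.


An open-topped rectangular box: outside dimensions 499×243×367 mm, with a uniform wall and base thickness of 25 mm. The base is a full 499×243 slab on the floor; four walls sit on top of the base. The front and back walls (the −y and +y sides) span the full width; the two side walls fit between them.


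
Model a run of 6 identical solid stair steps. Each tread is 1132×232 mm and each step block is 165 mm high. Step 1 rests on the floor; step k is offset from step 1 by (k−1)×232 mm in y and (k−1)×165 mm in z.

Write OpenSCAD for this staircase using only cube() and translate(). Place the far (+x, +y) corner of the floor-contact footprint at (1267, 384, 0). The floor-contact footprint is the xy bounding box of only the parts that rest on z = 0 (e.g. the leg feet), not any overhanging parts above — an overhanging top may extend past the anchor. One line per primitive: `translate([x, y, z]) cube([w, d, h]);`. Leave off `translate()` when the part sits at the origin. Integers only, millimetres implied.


translate([135, 152, 0]) cube([1132, 232, 165]);
translate([135, 384, 165]) cube([1132, 232, 165]);
translate([135, 616, 330]) cube([1132, 232, 165]);
translate([135, 848, 495]) cube([1132, 232, 165]);
translate([135, 1080, 660]) cube([1132, 232, 165]);
translate([135, 1312, 825]) cube([1132, 232, 165]);


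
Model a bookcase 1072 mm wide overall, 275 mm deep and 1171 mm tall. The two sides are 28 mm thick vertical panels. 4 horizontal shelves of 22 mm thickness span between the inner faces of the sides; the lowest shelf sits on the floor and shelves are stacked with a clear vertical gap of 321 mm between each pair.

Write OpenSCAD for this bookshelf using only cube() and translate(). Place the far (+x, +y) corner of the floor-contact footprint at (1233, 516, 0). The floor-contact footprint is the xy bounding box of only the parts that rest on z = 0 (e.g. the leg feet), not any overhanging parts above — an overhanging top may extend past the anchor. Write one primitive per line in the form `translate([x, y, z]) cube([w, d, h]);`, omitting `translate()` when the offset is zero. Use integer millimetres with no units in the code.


translate([161, 241, 0]) cube([28, 275, 1171]);
translate([1205, 241, 0]) cube([28, 275, 1171]);
translate([189, 241, 0]) cube([1016, 275, 22]);
translate([189, 241, 343]) cube([1016, 275, 22]);
translate([189, 241, 686]) cube([1016, 275, 22]);
translate([189, 241, 1029]) cube([1016, 275, 22]);


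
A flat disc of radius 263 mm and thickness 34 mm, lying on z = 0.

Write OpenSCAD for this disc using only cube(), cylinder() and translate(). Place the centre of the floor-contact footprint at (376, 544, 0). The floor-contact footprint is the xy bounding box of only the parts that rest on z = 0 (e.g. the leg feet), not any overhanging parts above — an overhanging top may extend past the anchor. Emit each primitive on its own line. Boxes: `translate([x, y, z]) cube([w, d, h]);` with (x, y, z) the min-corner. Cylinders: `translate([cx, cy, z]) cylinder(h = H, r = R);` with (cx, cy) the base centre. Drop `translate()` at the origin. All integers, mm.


translate([376, 544, 0]) cylinder(h = 34, r = 263);


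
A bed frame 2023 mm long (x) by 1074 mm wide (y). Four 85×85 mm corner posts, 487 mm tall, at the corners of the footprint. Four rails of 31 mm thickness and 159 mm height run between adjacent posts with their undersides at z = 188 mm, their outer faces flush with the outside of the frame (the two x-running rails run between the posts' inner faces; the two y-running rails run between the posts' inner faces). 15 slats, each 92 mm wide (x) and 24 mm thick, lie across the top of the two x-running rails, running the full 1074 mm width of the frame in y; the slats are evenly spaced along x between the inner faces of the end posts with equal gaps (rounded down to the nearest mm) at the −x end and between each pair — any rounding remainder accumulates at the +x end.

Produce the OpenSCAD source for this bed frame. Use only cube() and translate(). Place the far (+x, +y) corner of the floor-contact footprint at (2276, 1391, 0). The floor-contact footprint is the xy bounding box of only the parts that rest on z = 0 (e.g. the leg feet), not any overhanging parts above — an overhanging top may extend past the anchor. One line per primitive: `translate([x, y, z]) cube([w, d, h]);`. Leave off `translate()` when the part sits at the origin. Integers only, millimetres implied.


translate([253, 317, 0]) cube([85, 85, 487]);
translate([253, 1306, 0]) cube([85, 85, 487]);
translate([2191, 317, 0]) cube([85, 85, 487]);
translate([2191, 1306, 0]) cube([85, 85, 487]);
translate([338, 317, 188]) cube([1853, 31, 159]);
translate([338, 1360, 188]) cube([1853, 31, 159]);
translate([253, 402, 188]) cube([31, 904, 159]);
translate([2245, 402, 188]) cube([31, 904, 159]);
translate([367, 317, 347]) cube([92, 1074, 24]);
translate([488, 317, 347]) cube([92, 1074, 24]);
translate([609, 317, 347]) cube([92, 1074, 24]);
translate([730, 317, 347]) cube([92, 1074, 24]);
translate([851, 317, 347]) cube([92, 1074, 24]);
translate([972, 317, 347]) cube([92, 1074, 24]);
translate([1093, 317, 347]) cube([92, 1074, 24]);
translate([1214, 317, 347]) cube([92, 1074, 24]);
translate([1335, 317, 347]) cube([92, 1074, 24]);
translate([1456, 317, 347]) cube([92, 1074, 24]);
translate([1577, 317, 347]) cube([92, 1074, 24]);
translate([1698, 317, 347]) cube([92, 1074, 24]);
translate([1819, 317, 347]) cube([92, 1074, 24]);
translate([1940, 317, 347]) cube([92, 1074, 24]);
translate([2061, 317, 347]) cube([92, 1074, 24]);


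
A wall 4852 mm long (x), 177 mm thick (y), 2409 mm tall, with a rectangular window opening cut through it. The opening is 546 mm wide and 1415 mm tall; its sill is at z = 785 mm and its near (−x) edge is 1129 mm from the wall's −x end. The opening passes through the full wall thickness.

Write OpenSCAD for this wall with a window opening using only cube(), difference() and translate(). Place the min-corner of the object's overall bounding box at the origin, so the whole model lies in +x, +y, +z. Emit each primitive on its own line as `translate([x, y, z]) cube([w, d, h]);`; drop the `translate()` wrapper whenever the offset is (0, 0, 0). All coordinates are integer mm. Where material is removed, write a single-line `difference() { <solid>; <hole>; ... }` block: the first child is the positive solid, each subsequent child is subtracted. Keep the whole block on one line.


difference() { cube([4852, 177, 2409]); translate([1129, 0, 785]) cube([546, 177, 1415]); }


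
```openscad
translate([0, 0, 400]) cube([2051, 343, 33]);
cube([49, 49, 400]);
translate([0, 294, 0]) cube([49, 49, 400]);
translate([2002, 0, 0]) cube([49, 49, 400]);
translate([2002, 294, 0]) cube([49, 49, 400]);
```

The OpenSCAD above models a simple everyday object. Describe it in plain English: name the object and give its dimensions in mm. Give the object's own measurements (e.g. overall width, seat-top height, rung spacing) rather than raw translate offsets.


A long wooden bench with a 2051 mm (x) × 343 mm (y) seat, 33 mm thick, its top surface 433 mm above the floor. Four 49 mm square legs at the seat corners, flush with the edges, run from z = 0 to the seat underside.


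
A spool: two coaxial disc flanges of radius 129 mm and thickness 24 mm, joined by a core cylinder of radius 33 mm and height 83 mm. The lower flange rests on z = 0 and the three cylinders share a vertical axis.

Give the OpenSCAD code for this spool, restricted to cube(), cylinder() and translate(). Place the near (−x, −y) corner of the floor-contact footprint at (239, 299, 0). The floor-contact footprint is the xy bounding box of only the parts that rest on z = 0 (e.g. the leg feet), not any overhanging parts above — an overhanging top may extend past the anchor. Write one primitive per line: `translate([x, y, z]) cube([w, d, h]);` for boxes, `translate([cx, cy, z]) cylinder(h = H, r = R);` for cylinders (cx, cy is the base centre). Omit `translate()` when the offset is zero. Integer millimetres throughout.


translate([368, 428, 0]) cylinder(h = 24, r = 129);
translate([368, 428, 24]) cylinder(h = 83, r = 33);
translate([368, 428, 107]) cylinder(h = 24, r = 129);


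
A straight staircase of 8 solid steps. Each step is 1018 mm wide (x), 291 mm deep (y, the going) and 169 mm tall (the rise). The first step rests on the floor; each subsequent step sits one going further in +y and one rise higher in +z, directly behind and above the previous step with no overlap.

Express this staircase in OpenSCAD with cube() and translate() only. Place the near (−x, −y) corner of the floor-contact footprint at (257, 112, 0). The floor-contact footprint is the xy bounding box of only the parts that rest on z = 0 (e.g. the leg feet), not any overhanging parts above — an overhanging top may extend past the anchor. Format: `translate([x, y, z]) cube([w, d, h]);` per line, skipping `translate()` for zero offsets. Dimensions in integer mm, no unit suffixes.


translate([257, 112, 0]) cube([1018, 291, 169]);
translate([257, 403, 169]) cube([1018, 291, 169]);
translate([257, 694, 338]) cube([1018, 291, 169]);
translate([257, 985, 507]) cube([1018, 291, 169]);
translate([257, 1276, 676]) cube([1018, 291, 169]);
translate([257, 1567, 845]) cube([1018, 291, 169]);
translate([257, 1858, 1014]) cube([1018, 291, 169]);
translate([257, 2149, 1183]) cube([1018, 291, 169]);


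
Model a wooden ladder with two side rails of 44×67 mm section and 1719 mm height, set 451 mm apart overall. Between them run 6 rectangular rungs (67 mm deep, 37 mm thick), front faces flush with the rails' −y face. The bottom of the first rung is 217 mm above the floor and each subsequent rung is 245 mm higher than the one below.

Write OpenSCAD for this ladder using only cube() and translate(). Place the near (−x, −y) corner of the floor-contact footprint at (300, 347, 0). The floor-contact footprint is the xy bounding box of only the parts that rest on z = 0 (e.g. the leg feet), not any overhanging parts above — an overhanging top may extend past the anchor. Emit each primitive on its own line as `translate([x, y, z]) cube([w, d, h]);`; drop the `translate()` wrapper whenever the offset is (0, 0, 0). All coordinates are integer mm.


translate([300, 347, 0]) cube([44, 67, 1719]);
translate([707, 347, 0]) cube([44, 67, 1719]);
translate([344, 347, 217]) cube([363, 67, 37]);
translate([344, 347, 462]) cube([363, 67, 37]);
translate([344, 347, 707]) cube([363, 67, 37]);
translate([344, 347, 952]) cube([363, 67, 37]);
translate([344, 347, 1197]) cube([363, 67, 37]);
translate([344, 347, 1442]) cube([363, 67, 37]);
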